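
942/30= 157/5 = 31.40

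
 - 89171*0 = 0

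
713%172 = 25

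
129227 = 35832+93395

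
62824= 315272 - 252448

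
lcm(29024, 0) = 0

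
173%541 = 173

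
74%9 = 2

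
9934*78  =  774852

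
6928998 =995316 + 5933682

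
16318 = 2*8159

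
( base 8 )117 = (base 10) 79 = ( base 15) 54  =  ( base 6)211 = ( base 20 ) 3j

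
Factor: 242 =2^1*11^2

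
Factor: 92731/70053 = 3^( - 1 )*19^(- 1)*47^1  *  1229^(-1)*1973^1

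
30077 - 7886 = 22191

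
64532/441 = 146+146/441 = 146.33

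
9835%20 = 15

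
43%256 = 43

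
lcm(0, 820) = 0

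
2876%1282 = 312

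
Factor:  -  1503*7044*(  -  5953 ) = 63025196796=2^2 * 3^3 * 167^1* 587^1*5953^1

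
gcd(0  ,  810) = 810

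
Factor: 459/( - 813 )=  -153/271= - 3^2*17^1*271^(  -  1)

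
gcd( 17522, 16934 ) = 2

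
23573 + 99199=122772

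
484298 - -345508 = 829806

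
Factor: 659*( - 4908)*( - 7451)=2^2 * 3^1* 409^1* 659^1 *7451^1 =24099305772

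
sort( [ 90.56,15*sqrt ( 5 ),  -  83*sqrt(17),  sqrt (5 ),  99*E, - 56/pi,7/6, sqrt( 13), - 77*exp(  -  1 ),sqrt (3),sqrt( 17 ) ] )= [ - 83*sqrt( 17),  -  77*exp(-1),-56/pi, 7/6,  sqrt( 3 ),  sqrt( 5 ) , sqrt (13) , sqrt( 17),15*sqrt (5),90.56,  99*E]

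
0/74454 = 0 = 0.00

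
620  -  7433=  - 6813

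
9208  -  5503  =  3705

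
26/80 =13/40 = 0.33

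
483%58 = 19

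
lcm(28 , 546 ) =1092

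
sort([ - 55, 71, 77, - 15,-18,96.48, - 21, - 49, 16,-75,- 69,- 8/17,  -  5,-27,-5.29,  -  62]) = [-75,-69,- 62, - 55, - 49, - 27, - 21, - 18,  -  15  ,-5.29, - 5, - 8/17, 16,71,  77,96.48]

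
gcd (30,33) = 3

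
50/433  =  50/433= 0.12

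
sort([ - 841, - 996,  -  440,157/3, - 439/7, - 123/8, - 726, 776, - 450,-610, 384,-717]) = [ - 996, - 841, -726,-717, - 610, - 450,  -  440, - 439/7, - 123/8,157/3, 384, 776] 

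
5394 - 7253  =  - 1859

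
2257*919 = 2074183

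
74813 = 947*79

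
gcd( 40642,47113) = 1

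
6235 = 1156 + 5079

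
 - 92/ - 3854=46/1927 = 0.02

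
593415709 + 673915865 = 1267331574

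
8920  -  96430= - 87510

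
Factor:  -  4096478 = -2^1*2048239^1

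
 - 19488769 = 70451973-89940742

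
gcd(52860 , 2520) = 60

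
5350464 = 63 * 84928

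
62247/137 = 454+ 49/137 = 454.36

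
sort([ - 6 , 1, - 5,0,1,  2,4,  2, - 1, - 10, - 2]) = [ - 10,-6, - 5, - 2, - 1,0 , 1,1,2,2,4]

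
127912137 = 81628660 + 46283477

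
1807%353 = 42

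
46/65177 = 46/65177 = 0.00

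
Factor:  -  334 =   -  2^1* 167^1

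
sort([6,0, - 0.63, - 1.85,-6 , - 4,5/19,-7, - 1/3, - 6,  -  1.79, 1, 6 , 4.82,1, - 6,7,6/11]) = [  -  7,-6, - 6,-6, - 4, - 1.85,-1.79, - 0.63, - 1/3,0 , 5/19,6/11,  1,1,4.82,6,  6, 7] 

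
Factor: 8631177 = 3^1*397^1*7247^1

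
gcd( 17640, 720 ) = 360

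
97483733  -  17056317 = 80427416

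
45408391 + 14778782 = 60187173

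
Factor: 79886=2^1*59^1*677^1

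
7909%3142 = 1625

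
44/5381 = 44/5381  =  0.01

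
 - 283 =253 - 536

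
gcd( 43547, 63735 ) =7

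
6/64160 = 3/32080 = 0.00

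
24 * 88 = 2112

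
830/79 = 10+40/79 =10.51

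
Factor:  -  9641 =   -  31^1 * 311^1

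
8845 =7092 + 1753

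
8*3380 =27040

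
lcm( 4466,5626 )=433202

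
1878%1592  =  286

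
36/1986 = 6/331 = 0.02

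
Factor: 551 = 19^1*29^1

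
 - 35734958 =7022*( - 5089)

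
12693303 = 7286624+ 5406679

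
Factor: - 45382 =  -2^1*22691^1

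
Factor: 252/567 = 4/9 = 2^2*3^(-2)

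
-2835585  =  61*( - 46485 ) 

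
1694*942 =1595748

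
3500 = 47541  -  44041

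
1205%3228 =1205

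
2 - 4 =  - 2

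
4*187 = 748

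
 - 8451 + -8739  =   - 17190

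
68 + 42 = 110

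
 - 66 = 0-66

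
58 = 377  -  319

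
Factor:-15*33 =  - 495=   - 3^2*5^1*11^1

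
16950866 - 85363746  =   - 68412880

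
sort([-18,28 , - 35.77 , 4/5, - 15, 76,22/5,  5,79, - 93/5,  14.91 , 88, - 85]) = [ - 85, - 35.77, - 93/5,-18 , -15,4/5, 22/5  ,  5,14.91,28, 76, 79, 88]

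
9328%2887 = 667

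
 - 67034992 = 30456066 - 97491058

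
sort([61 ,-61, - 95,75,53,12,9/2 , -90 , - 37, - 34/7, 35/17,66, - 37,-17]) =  [- 95, - 90, -61  , - 37,-37,  -  17, - 34/7 , 35/17, 9/2, 12, 53, 61, 66, 75 ] 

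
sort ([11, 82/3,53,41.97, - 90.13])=[ - 90.13, 11, 82/3,41.97,53]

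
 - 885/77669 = - 885/77669 = - 0.01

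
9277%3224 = 2829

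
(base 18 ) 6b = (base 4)1313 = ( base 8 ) 167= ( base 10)119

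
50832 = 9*5648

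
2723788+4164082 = 6887870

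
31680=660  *48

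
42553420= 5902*7210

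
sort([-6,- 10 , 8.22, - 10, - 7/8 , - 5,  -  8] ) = [ - 10,- 10, - 8, - 6 , - 5, - 7/8, 8.22 ]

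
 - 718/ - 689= 718/689 =1.04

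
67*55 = 3685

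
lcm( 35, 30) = 210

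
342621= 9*38069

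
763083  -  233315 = 529768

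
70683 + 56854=127537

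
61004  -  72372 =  - 11368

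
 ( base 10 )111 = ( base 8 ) 157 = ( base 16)6F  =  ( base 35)36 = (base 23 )4J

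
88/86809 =88/86809 = 0.00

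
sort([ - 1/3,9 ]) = [-1/3,9 ]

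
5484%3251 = 2233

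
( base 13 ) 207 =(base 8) 531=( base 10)345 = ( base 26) d7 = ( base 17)135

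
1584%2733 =1584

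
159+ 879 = 1038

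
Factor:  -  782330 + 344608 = -437722= -2^1*19^1*11519^1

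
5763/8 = 720+3/8 =720.38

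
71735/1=71735 = 71735.00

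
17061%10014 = 7047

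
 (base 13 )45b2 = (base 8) 23062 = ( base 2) 10011000110010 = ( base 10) 9778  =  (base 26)EC2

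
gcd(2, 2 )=2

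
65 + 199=264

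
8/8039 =8/8039 = 0.00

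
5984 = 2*2992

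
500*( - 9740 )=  - 4870000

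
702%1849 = 702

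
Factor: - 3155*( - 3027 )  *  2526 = 24123767310 = 2^1*3^2*5^1 *421^1*631^1*1009^1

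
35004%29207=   5797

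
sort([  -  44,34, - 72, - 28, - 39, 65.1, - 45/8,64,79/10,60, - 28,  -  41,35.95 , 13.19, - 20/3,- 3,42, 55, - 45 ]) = [ - 72, - 45, - 44, - 41, - 39,-28, - 28, - 20/3,-45/8,-3,79/10,13.19,34,35.95,42,55, 60  ,  64 , 65.1]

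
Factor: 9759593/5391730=2^( - 1 )*5^( - 1)*107^( - 1 )*5039^(-1)*9759593^1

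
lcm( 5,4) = 20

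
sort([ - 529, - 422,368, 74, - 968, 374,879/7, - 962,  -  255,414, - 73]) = [ -968, - 962,  -  529, - 422,  -  255,-73,74,879/7, 368,374,414]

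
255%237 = 18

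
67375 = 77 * 875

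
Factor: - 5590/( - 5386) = 5^1*13^1*43^1*2693^( - 1) = 2795/2693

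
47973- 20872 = 27101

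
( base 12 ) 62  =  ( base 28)2i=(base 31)2C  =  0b1001010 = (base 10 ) 74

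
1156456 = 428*2702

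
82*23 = 1886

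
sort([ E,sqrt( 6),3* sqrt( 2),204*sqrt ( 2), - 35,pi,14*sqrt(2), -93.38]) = [ - 93.38,-35, sqrt( 6 ),E,pi,3 * sqrt(2 ) , 14*sqrt(2),204*sqrt( 2) ]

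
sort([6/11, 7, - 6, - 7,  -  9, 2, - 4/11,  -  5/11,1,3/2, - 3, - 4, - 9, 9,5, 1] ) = [ - 9,-9, - 7, - 6,  -  4, -3,- 5/11, -4/11, 6/11 , 1, 1, 3/2,2, 5,  7,  9] 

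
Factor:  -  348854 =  - 2^1*11^1*101^1 * 157^1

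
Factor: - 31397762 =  - 2^1* 11^1 * 71^1 * 20101^1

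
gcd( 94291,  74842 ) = 1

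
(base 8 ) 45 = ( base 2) 100101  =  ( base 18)21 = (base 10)37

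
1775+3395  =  5170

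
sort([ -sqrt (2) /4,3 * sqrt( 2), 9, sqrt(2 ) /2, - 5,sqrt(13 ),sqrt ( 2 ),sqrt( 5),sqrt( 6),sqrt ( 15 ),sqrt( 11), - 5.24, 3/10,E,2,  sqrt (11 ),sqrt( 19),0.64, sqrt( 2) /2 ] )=[ - 5.24, - 5,-sqrt( 2)/4,  3/10,0.64,sqrt( 2) /2 , sqrt ( 2) /2, sqrt( 2),2, sqrt( 5),sqrt( 6), E, sqrt(11),sqrt(11),sqrt( 13), sqrt ( 15), 3* sqrt(  2 ),sqrt( 19),9]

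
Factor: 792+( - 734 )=58 =2^1*29^1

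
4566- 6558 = -1992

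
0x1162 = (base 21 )A1J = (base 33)42s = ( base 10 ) 4450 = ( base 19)c64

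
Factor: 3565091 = 47^1*75853^1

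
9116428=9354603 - 238175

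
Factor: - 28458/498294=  - 3^1*17^1*19^(-1)*47^( - 1 )=- 51/893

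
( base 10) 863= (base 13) 515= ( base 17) 2GD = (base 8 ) 1537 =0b1101011111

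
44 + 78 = 122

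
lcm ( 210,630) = 630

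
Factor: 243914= 2^1*11^1* 11087^1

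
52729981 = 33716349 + 19013632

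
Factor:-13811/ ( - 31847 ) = 7^1*1973^1*31847^(  -  1) 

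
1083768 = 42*25804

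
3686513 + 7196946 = 10883459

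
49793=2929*17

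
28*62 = 1736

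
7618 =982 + 6636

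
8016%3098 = 1820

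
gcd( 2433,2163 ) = 3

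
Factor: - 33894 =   -  2^1*3^2 *7^1*269^1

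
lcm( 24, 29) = 696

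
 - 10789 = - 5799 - 4990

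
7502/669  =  7502/669=   11.21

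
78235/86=909 + 61/86 = 909.71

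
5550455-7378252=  - 1827797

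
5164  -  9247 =-4083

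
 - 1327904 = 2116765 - 3444669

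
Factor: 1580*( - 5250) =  -8295000 = - 2^3*3^1*5^4 * 7^1*79^1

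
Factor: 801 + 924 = 1725 = 3^1*5^2 * 23^1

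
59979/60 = 999 + 13/20=999.65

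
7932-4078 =3854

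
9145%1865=1685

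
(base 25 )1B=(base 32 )14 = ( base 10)36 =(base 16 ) 24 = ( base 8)44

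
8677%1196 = 305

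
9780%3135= 375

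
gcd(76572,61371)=27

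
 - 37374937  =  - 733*50989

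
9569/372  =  9569/372 = 25.72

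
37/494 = 37/494 = 0.07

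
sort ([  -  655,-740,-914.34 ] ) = [ - 914.34, - 740, - 655 ]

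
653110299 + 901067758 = 1554178057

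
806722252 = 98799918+707922334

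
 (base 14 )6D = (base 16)61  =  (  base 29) 3A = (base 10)97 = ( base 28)3D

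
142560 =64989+77571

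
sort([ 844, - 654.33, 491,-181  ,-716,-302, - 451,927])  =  [ - 716, - 654.33 , - 451, - 302, - 181, 491, 844,927]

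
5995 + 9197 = 15192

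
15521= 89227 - 73706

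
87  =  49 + 38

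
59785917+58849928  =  118635845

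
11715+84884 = 96599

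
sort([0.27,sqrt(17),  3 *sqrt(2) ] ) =[0.27, sqrt(17), 3*sqrt(2)] 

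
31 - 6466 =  - 6435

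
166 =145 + 21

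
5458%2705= 48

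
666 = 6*111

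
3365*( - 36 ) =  - 121140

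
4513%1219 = 856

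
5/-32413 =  - 5/32413 = - 0.00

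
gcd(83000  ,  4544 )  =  8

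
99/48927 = 33/16309 =0.00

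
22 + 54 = 76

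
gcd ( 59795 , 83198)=1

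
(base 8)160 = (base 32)3g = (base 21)57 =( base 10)112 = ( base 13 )88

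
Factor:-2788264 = - 2^3*31^1 * 11243^1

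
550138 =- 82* (  -  6709)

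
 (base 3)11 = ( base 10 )4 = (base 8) 4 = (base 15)4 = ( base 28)4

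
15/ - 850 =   -  1 + 167/170 = -0.02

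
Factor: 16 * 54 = 864= 2^5*3^3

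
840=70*12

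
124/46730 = 62/23365 = 0.00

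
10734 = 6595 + 4139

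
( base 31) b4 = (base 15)180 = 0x159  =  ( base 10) 345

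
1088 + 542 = 1630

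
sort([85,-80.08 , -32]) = [ - 80.08, - 32,85]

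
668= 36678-36010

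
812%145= 87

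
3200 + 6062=9262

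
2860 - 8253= - 5393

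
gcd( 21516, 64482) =66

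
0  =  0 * 9082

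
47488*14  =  664832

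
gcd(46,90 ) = 2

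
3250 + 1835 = 5085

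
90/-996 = - 1 + 151/166 = -0.09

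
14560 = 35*416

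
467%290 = 177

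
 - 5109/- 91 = 56 + 1/7=56.14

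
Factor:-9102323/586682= -2^( - 1 ) * 19^(-1)*15439^( - 1 )*9102323^1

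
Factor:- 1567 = -1567^1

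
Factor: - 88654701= - 3^1*37^1*798691^1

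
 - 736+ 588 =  - 148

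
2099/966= 2+167/966= 2.17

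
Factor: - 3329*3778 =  - 2^1*1889^1 *3329^1 = - 12576962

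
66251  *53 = 3511303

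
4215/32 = 4215/32  =  131.72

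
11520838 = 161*71558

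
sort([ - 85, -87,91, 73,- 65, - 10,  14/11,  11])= [-87, - 85, - 65, -10,14/11, 11,73, 91] 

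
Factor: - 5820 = - 2^2*3^1 * 5^1*97^1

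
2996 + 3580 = 6576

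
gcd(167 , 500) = 1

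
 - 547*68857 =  - 37664779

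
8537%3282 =1973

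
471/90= 157/30 = 5.23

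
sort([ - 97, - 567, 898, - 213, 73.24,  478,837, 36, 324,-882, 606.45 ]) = [  -  882, - 567, - 213, - 97,36,73.24, 324,478, 606.45, 837,898 ]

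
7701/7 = 7701/7 = 1100.14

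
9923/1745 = 5 + 1198/1745= 5.69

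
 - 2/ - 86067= 2/86067 = 0.00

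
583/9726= 583/9726 = 0.06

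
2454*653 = 1602462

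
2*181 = 362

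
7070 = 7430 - 360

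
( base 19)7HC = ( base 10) 2862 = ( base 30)35c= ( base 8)5456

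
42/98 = 3/7 = 0.43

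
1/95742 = 1/95742 = 0.00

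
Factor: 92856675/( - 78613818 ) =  - 30952225/26204606 = -  2^ ( - 1 )*5^2*1238089^1*13102303^(-1 )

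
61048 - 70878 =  - 9830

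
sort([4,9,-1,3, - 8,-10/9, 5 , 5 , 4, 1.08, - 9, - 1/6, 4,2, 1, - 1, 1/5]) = [ - 9, -8, - 10/9 , - 1, - 1, - 1/6, 1/5, 1, 1.08, 2, 3, 4, 4,4, 5,  5, 9 ]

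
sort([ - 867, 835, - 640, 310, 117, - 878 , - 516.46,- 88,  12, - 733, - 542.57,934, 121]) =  [ - 878, -867, - 733, - 640, - 542.57,  -  516.46, - 88,12, 117, 121 , 310, 835, 934]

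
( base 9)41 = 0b100101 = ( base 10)37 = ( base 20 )1h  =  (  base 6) 101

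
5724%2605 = 514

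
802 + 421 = 1223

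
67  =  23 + 44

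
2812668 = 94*29922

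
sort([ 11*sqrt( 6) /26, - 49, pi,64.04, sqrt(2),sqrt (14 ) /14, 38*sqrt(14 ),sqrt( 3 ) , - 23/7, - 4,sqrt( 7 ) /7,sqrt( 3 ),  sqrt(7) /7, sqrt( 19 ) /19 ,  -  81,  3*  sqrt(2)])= [ - 81, - 49, - 4 , - 23/7,  sqrt( 19)/19,sqrt(14 ) /14,  sqrt ( 7 ) /7,sqrt( 7 ) /7,  11*sqrt(6) /26,  sqrt (2 ) , sqrt( 3), sqrt( 3),pi,3*sqrt(2),64.04, 38*sqrt( 14 )]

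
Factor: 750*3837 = 2^1*3^2*5^3*1279^1 = 2877750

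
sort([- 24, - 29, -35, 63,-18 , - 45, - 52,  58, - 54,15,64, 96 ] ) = [ - 54,  -  52, - 45,- 35, - 29,  -  24,-18,15,58,63 , 64, 96]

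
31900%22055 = 9845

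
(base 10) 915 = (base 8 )1623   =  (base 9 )1226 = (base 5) 12130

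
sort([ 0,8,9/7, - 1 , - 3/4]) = [- 1,-3/4,0,9/7,8]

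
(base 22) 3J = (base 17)50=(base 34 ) 2h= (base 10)85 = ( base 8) 125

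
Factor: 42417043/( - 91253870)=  - 2^( - 1 ) * 5^( - 1)*9125387^( - 1) * 42417043^1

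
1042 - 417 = 625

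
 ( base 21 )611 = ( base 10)2668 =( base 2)101001101100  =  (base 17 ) 93G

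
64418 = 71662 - 7244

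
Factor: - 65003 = - 65003^1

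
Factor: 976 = 2^4*61^1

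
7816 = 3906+3910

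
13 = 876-863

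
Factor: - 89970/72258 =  - 5^1 * 2999^1 *12043^ (-1 ) = - 14995/12043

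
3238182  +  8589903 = 11828085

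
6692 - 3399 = 3293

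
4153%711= 598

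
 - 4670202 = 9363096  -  14033298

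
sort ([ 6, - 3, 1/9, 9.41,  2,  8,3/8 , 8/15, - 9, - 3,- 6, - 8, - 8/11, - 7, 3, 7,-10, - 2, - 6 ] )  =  [-10, - 9, - 8, - 7 , - 6, - 6, -3, - 3, - 2, - 8/11 , 1/9, 3/8,  8/15, 2, 3,6, 7, 8, 9.41] 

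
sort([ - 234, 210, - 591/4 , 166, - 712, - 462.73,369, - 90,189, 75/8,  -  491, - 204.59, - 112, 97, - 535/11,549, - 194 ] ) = [ - 712, - 491, - 462.73, - 234, - 204.59, - 194, - 591/4, - 112 , - 90,-535/11,75/8,97, 166,189, 210,369, 549 ]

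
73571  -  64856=8715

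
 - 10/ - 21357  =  10/21357= 0.00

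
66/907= 66/907 = 0.07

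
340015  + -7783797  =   - 7443782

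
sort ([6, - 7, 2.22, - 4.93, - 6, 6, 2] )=[ - 7, - 6, - 4.93 , 2,2.22,6,6 ] 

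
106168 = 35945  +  70223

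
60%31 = 29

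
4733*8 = 37864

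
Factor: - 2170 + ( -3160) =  - 5330 = - 2^1*5^1* 13^1*41^1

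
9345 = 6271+3074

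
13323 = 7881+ 5442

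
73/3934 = 73/3934   =  0.02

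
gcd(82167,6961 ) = 1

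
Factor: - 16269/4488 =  - 29/8 = - 2^ ( - 3) *29^1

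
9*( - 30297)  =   - 272673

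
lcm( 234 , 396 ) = 5148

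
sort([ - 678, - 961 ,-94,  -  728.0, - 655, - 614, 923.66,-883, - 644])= [ - 961 , - 883, - 728.0, - 678, - 655, - 644, - 614, - 94,923.66] 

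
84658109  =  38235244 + 46422865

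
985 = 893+92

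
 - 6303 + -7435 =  - 13738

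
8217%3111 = 1995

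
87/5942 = 87/5942 = 0.01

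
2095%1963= 132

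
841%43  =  24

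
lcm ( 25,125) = 125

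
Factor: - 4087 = - 61^1*67^1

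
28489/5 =5697 +4/5 = 5697.80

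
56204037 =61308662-5104625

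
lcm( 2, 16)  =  16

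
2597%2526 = 71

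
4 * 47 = 188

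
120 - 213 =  - 93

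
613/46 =13 + 15/46 = 13.33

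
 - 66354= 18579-84933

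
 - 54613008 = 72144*( - 757 )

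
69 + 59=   128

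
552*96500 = 53268000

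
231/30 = 77/10=7.70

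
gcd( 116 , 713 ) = 1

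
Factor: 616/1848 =3^( - 1 ) = 1/3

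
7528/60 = 1882/15 =125.47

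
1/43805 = 1/43805 = 0.00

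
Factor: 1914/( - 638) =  - 3^1 = -3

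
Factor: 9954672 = 2^4 * 3^1*7^1*13^1*43^1*53^1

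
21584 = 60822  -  39238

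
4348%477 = 55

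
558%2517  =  558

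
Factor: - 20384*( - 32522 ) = 2^6*7^3*13^1* 23^1*101^1= 662928448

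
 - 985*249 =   -  245265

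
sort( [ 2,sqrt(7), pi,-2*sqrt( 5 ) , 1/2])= [ - 2*sqrt ( 5),1/2,  2 , sqrt( 7),  pi]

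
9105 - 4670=4435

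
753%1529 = 753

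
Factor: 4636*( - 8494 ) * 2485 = - 2^3*5^1*7^1 *19^1*31^1*61^1*71^1*137^1 = - 97854787240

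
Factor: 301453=487^1* 619^1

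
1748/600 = 2 + 137/150 = 2.91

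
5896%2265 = 1366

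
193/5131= 193/5131 = 0.04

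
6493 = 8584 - 2091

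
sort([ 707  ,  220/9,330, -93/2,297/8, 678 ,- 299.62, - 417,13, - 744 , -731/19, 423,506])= [ -744, - 417, -299.62, - 93/2, - 731/19,  13, 220/9 , 297/8, 330, 423,506,678,  707] 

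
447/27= 16  +  5/9=16.56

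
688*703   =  483664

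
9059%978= 257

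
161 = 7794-7633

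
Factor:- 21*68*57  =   - 2^2* 3^2*7^1*17^1*19^1 = - 81396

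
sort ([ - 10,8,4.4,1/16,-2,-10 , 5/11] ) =[-10, - 10, - 2,1/16,5/11,4.4,8] 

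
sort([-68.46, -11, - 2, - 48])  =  [- 68.46,-48 , -11, - 2]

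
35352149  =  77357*457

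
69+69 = 138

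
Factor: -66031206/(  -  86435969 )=2^1  *3^1*23^1*619^1*773^1*86435969^( - 1)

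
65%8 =1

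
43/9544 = 43/9544 = 0.00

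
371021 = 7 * 53003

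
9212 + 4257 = 13469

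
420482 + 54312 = 474794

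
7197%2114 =855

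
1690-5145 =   -  3455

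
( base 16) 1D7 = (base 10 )471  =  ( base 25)IL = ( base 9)573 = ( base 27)hc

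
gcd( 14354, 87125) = 1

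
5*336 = 1680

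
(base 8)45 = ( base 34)13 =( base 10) 37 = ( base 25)1c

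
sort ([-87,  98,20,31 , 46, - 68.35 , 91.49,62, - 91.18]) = [-91.18,- 87,-68.35 , 20,31 , 46,62, 91.49,98]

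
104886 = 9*11654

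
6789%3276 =237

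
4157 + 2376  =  6533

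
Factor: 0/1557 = 0=   0^1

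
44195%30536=13659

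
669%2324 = 669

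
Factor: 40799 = 11^1*3709^1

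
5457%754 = 179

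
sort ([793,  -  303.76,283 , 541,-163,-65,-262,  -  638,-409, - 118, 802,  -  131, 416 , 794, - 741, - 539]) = [ - 741, - 638, - 539,-409,-303.76 ,-262, - 163,-131, - 118 ,-65 , 283, 416 , 541,793  ,  794,802]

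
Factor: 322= 2^1* 7^1 * 23^1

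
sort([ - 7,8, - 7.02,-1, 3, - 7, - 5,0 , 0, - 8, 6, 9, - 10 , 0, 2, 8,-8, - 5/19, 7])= [-10, - 8, - 8 , - 7.02, - 7, - 7, - 5, - 1, - 5/19, 0, 0, 0, 2, 3, 6 , 7,  8, 8,9] 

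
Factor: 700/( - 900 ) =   -  3^( - 2)*7^1 = - 7/9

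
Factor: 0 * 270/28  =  0  =  0^1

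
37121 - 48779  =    -  11658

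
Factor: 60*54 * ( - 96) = - 311040 = -2^8*3^5*5^1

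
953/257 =3  +  182/257 = 3.71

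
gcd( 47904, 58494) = 6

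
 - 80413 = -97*829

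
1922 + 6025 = 7947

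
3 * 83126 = 249378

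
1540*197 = 303380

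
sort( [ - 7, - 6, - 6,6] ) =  [ - 7,-6,-6, 6]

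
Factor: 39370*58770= 2313774900 = 2^2*3^2*5^2* 31^1*127^1 * 653^1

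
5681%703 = 57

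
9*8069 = 72621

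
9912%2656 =1944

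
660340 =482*1370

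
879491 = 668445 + 211046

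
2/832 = 1/416 = 0.00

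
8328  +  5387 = 13715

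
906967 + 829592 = 1736559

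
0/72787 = 0 = 0.00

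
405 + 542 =947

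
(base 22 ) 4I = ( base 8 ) 152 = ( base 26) 42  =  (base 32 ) 3A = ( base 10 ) 106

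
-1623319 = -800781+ - 822538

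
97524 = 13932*7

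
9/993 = 3/331 =0.01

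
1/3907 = 1/3907 = 0.00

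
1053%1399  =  1053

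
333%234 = 99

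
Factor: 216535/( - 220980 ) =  -2^( - 2 ) * 3^(  -  1 )*11^1 * 29^(-1)*31^1 = -341/348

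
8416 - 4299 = 4117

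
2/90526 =1/45263 = 0.00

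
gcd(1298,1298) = 1298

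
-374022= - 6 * 62337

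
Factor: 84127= 84127^1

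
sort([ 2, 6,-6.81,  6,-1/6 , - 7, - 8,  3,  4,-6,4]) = [ -8,-7 , - 6.81,- 6,  -  1/6,2, 3,4, 4,  6,  6] 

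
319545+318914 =638459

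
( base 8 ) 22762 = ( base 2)10010111110010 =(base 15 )2d29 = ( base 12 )5756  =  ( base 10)9714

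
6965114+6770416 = 13735530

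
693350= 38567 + 654783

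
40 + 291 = 331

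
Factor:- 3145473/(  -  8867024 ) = 2^( - 4 )*3^4*38833^1*554189^( - 1 )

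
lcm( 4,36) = 36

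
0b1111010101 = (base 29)14O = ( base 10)981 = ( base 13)5A6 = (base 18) 309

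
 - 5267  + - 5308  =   - 10575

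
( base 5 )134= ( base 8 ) 54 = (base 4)230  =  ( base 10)44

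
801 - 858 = -57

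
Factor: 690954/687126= 361/359 = 19^2*359^( - 1 )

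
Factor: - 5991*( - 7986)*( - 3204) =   -  2^3*3^4 * 11^3*89^1 * 1997^1 = -  153292579704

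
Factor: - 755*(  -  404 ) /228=76255/57 = 3^( - 1 )*5^1*19^( - 1 ) * 101^1*151^1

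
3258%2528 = 730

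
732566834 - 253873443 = 478693391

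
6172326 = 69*89454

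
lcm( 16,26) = 208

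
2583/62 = 41 + 41/62= 41.66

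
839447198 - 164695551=674751647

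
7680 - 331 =7349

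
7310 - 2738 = 4572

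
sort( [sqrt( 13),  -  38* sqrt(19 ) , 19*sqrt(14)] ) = [ - 38*sqrt(19), sqrt(13 ), 19*sqrt( 14 )]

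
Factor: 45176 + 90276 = 135452 =2^2*33863^1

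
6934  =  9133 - 2199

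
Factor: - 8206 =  - 2^1*11^1*373^1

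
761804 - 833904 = - 72100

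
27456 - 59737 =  - 32281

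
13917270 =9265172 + 4652098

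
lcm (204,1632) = 1632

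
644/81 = 7 + 77/81 = 7.95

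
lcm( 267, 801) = 801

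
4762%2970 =1792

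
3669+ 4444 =8113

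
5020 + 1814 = 6834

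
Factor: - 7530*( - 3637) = 27386610  =  2^1*3^1 * 5^1*251^1 *3637^1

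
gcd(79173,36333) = 9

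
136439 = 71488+64951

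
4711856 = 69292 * 68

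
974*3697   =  3600878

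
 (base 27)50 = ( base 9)160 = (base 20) 6f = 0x87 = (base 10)135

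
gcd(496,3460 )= 4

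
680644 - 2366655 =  - 1686011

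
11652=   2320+9332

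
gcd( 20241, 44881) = 1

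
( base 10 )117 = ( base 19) 63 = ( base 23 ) 52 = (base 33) 3i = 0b1110101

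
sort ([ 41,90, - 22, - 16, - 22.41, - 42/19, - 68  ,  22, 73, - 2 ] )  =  [-68 ,  -  22.41 ,  -  22, - 16,  -  42/19, - 2, 22, 41,73, 90]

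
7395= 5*1479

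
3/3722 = 3/3722 = 0.00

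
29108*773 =22500484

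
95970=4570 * 21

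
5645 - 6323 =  - 678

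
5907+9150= 15057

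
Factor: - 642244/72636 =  - 3^ ( - 1)*307^1*523^1*6053^ (  -  1) = - 160561/18159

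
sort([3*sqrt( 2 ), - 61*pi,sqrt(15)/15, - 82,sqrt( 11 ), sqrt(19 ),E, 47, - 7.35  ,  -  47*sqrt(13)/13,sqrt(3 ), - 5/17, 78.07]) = [- 61 * pi, - 82 ,  -  47 *sqrt(13)/13, - 7.35,-5/17,  sqrt(15)/15, sqrt(3 ),  E, sqrt( 11 ),3*sqrt( 2 ),sqrt( 19 ), 47, 78.07]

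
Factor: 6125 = 5^3*7^2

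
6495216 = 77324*84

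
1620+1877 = 3497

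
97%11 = 9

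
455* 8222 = 3741010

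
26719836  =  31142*858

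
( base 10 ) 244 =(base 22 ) b2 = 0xF4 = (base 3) 100001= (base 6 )1044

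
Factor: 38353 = 7^1*5479^1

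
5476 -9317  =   - 3841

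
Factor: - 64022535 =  - 3^3*5^1*474241^1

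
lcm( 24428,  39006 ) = 2418372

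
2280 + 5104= 7384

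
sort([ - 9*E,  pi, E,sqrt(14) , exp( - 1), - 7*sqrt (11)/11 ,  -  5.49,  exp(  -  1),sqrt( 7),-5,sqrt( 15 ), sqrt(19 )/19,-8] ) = [ - 9*E, - 8,  -  5.49 ,  -  5, - 7* sqrt(11) /11, sqrt ( 19) /19, exp( - 1), exp(-1),sqrt(7), E, pi,  sqrt(14), sqrt(15 ) ]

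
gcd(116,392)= 4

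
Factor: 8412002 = 2^1*139^1*30259^1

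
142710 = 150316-7606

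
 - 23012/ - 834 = 27+247/417=27.59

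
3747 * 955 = 3578385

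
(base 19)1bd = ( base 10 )583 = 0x247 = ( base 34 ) H5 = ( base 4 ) 21013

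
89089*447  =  39822783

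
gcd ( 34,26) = 2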